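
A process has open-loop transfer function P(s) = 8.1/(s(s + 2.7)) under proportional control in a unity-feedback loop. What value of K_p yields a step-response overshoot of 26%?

K_p = 1.45

From %OS = 100·exp(−πζ/√(1−ζ²)) = 26%, ζ = −ln(0.26)/√(π²+ln²(0.26)) = 0.3941.
Characteristic equation s² + 2.7s + 8.1K_p = 0 gives ζ = 2.7/(2√(8.1K_p)).
Setting ζ = 0.3941: √(8.1K_p) = 2.7/(2·0.3941) = 3.426, so K_p = 11.74/8.1 = 1.45.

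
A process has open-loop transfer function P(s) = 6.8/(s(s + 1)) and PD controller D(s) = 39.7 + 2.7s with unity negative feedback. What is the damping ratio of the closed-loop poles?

ζ = 0.589

Forward path: (39.7 + 2.7s)·6.8/(s(s+1)). The closed-loop characteristic equation is s² + (1 + 6.8·2.7)s + 6.8·39.7 = 0.
That is s² + 19.36s + 270 = 0, so ω_n = 16.43 rad/s and ζ = 19.36/(2·16.43) = 0.5891.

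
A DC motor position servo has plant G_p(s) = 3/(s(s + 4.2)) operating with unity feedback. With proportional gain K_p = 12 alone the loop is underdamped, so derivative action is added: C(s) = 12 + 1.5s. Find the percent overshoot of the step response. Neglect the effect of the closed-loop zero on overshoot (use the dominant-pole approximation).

3.66%

Forward path: (12 + 1.5s)·3/(s(s+4.2)). The closed-loop characteristic equation is s² + (4.2 + 3·1.5)s + 3·12 = 0.
That is s² + 8.7s + 36 = 0, so ω_n = 6 rad/s and ζ = 8.7/(2·6) = 0.725.
%OS = 100·exp(−πζ/√(1−ζ²)) = 3.66%.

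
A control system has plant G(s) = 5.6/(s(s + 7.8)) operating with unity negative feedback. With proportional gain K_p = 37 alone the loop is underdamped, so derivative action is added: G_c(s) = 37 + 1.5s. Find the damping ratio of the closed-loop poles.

Forward path: (37 + 1.5s)·5.6/(s(s+7.8)). The closed-loop characteristic equation is s² + (7.8 + 5.6·1.5)s + 5.6·37 = 0.
That is s² + 16.2s + 207.2 = 0, so ω_n = 14.39 rad/s and ζ = 16.2/(2·14.39) = 0.5627.

ζ = 0.563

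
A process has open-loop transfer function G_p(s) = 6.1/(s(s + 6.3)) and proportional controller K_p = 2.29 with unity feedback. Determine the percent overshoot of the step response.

The closed-loop denominator s² + 6.3s + 13.97 gives ω_n = √13.97 = 3.738 and ζ = 6.3/(2ω_n) = 0.8428.
%OS = 100·exp(−πζ/√(1−ζ²)) = 100·exp(−π·0.8428/√0.2897) = 0.73%.

0.73%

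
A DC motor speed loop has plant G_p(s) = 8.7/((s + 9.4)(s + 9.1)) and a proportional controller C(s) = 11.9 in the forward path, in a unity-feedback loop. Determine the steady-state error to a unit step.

The loop is type 0. Static position error constant K_pos = C(0)·G_p(0) = 11.9·0.1017 = 1.21.
Steady-state error to a unit step: e_ss = 1/(1+K_pos) = 1/2.21 = 0.452.

0.452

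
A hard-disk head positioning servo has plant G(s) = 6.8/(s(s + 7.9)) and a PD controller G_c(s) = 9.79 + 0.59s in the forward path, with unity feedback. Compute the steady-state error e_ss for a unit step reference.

0

The open loop G_c(s)G(s) has a pole at the origin (type 1), so the static position error constant is infinite and e_ss = 1/(1+∞) = 0.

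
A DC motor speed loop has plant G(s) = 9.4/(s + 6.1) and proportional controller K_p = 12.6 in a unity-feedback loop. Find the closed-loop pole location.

Closed-loop transfer function: T(s) = K_p·G(s)/(1 + K_p·G(s)) = 118.4/(s + 6.1 + 118.4) = 118.4/(s + 124.5).
The closed-loop pole is at s = −124.5.

s = -124.5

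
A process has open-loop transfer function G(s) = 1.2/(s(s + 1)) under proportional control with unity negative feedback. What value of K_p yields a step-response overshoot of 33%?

From %OS = 100·exp(−πζ/√(1−ζ²)) = 33%, ζ = −ln(0.33)/√(π²+ln²(0.33)) = 0.3328.
Characteristic equation s² + 1s + 1.2K_p = 0 gives ζ = 1/(2√(1.2K_p)).
Setting ζ = 0.3328: √(1.2K_p) = 1/(2·0.3328) = 1.502, so K_p = 2.257/1.2 = 1.88.

K_p = 1.88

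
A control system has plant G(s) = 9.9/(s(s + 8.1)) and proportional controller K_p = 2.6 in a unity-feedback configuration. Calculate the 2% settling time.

T_s ≈ 0.988 s

From 1 + K_pG(s) = 0: s² + 8.1s + 25.74 = 0 ⇒ ω_n = 5.073, ζ = 0.7983.
2% settling time T_s ≈ 4/(ζω_n) = 4/4.05 = 0.988 s.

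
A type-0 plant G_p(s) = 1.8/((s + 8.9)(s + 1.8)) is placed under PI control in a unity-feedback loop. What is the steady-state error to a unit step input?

0

The PI controller's integrator makes the forward path type 1, so e_ss to a step is zero.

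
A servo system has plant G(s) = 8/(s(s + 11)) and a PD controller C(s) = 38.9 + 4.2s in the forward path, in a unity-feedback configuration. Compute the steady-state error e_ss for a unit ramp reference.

0.0353

The loop has one pole at the origin (type 1). Velocity error constant K_v = lim_{s→0} s·C(s)G(s) = 38.9·8/11 = 28.29.
Steady-state error to a unit ramp: e_ss = 1/K_v = 0.0353.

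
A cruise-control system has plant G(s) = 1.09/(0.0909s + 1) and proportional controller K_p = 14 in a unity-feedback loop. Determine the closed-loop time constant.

τ = 0.00559 s

Closed loop: T(s) = K_p·G/(1+K_p·G) = 15.26/(0.0909s + 1 + 15.26), with pole at s = −(1 + 15.26)/0.0909 = −178.9.
Closed-loop time constant τ = 1/178.9 = 0.00559 s.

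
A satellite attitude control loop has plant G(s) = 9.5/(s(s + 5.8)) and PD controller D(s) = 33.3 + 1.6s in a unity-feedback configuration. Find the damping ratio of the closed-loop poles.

Forward path: (33.3 + 1.6s)·9.5/(s(s+5.8)). The closed-loop characteristic equation is s² + (5.8 + 9.5·1.6)s + 9.5·33.3 = 0.
That is s² + 21s + 316.3 = 0, so ω_n = 17.79 rad/s and ζ = 21/(2·17.79) = 0.5903.

ζ = 0.59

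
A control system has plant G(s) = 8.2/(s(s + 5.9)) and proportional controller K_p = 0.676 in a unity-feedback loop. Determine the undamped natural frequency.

ω_n = 2.35 rad/s

With unity feedback the closed-loop characteristic equation is s² + 5.9s + 0.676·8.2 = s² + 5.9s + 5.543 = 0.
So ω_n² = 5.543 ⇒ ω_n = 2.354 rad/s, and ζ = 5.9/(2ω_n) = 1.25.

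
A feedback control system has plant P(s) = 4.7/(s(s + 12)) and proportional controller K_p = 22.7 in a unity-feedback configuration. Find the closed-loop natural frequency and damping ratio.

ω_n = 10.3 rad/s, ζ = 0.581

The closed-loop denominator is s(s+12) + 22.7·4.7 = s² + 12s + 106.7.
So ω_n² = 106.7 ⇒ ω_n = 10.33 rad/s, and ζ = 12/(2ω_n) = 0.581.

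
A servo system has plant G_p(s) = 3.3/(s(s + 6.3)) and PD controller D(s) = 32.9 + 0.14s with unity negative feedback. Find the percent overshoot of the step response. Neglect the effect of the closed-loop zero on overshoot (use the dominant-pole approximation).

Forward path: (32.9 + 0.14s)·3.3/(s(s+6.3)). The closed-loop characteristic equation is s² + (6.3 + 3.3·0.14)s + 3.3·32.9 = 0.
That is s² + 6.762s + 108.6 = 0, so ω_n = 10.42 rad/s and ζ = 6.762/(2·10.42) = 0.3245.
%OS = 100·exp(−πζ/√(1−ζ²)) = 34%.

34%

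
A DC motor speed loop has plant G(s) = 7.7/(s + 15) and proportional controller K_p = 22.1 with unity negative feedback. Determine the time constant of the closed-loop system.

τ = 0.0054 s

Closed-loop transfer function: T(s) = K_p·G(s)/(1 + K_p·G(s)) = 170.2/(s + 15 + 170.2) = 170.2/(s + 185.2).
Time constant τ = 1/185.2 = 0.0054 s.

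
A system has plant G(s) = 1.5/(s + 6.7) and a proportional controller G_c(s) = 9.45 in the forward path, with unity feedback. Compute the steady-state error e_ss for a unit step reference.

The loop is type 0. Static position error constant K_pos = G_c(0)·G(0) = 9.45·0.2239 = 2.116.
Steady-state error to a unit step: e_ss = 1/(1+K_pos) = 1/3.116 = 0.321.

0.321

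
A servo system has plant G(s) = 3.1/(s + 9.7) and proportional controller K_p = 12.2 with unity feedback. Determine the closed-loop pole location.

s = -47.52

Closed-loop transfer function: T(s) = K_p·G(s)/(1 + K_p·G(s)) = 37.82/(s + 9.7 + 37.82) = 37.82/(s + 47.52).
The closed-loop pole is at s = −47.52.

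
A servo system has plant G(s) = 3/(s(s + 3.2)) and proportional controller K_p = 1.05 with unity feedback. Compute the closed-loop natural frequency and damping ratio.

ω_n = 1.77 rad/s, ζ = 0.901

With unity feedback the closed-loop characteristic equation is s² + 3.2s + 1.05·3 = s² + 3.2s + 3.15 = 0.
Matching s² + 2ζω_n s + ω_n²: ω_n = √3.15 = 1.775 rad/s and 2ζω_n = 3.2, so ζ = 3.2/(2·1.775) = 0.901.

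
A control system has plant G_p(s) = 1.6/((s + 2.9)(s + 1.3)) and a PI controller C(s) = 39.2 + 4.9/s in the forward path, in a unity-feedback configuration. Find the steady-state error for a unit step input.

The open loop C(s)G_p(s) has a pole at the origin (type 1), so the static position error constant is infinite and e_ss = 1/(1+∞) = 0.

0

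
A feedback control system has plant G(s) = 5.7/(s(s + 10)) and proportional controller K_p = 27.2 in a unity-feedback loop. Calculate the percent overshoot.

From 1 + K_pG(s) = 0: s² + 10s + 155 = 0 ⇒ ω_n = 12.45, ζ = 0.4016.
%OS = 100·exp(−πζ/√(1−ζ²)) = 100·exp(−π·0.4016/√0.8388) = 25.2%.

25.2%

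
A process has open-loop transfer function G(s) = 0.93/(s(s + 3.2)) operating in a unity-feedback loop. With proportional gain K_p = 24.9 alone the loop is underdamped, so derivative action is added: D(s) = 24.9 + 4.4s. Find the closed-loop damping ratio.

Forward path: (24.9 + 4.4s)·0.93/(s(s+3.2)). The closed-loop characteristic equation is s² + (3.2 + 0.93·4.4)s + 0.93·24.9 = 0.
That is s² + 7.292s + 23.16 = 0, so ω_n = 4.812 rad/s and ζ = 7.292/(2·4.812) = 0.7577.

ζ = 0.758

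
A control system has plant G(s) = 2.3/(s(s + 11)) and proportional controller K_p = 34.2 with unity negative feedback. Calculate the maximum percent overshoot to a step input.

8.35%

From 1 + K_pG(s) = 0: s² + 11s + 78.66 = 0 ⇒ ω_n = 8.869, ζ = 0.6201.
%OS = 100·exp(−πζ/√(1−ζ²)) = 100·exp(−π·0.6201/√0.6154) = 8.35%.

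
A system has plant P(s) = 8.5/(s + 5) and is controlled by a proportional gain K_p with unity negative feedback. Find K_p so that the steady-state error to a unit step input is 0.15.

The loop is type 0, so e_ss(step) = 1/(1 + K_pos) with K_pos = K_p·P(0).
P(0) = 1.7. Require 1/(1 + K_p·1.7) = 0.15, so 1 + 1.7·K_p = 6.667.
K_p = (6.667 − 1)/1.7 = 3.33.

K_p = 3.33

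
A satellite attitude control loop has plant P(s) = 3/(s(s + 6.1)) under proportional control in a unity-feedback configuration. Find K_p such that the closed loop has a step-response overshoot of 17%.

From %OS = 100·exp(−πζ/√(1−ζ²)) = 17%, ζ = −ln(0.17)/√(π²+ln²(0.17)) = 0.4913.
Characteristic equation s² + 6.1s + 3K_p = 0 gives ζ = 6.1/(2√(3K_p)).
Setting ζ = 0.4913: √(3K_p) = 6.1/(2·0.4913) = 6.208, so K_p = 38.54/3 = 12.8.

K_p = 12.8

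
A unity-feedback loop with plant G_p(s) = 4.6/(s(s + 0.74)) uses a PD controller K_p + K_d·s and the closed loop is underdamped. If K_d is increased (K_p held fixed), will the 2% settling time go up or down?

Characteristic equation s² + (0.74 + 4.6K_d)s + 4.6K_p = 0: raising K_d increases ζω_n = (0.74+4.6K_d)/2 while the loop stays underdamped, so T_s ≈ 4/(ζω_n) decreases.

decrease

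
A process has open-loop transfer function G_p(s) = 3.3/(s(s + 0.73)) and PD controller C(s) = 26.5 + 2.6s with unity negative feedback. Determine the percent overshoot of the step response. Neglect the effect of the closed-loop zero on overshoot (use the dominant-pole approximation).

Forward path: (26.5 + 2.6s)·3.3/(s(s+0.73)). The closed-loop characteristic equation is s² + (0.73 + 3.3·2.6)s + 3.3·26.5 = 0.
That is s² + 9.31s + 87.45 = 0, so ω_n = 9.351 rad/s and ζ = 9.31/(2·9.351) = 0.4978.
%OS = 100·exp(−πζ/√(1−ζ²)) = 16.5%.

16.5%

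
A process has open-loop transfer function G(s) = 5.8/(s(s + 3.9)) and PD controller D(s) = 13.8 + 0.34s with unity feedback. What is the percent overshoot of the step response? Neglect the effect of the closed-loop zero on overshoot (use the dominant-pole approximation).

Forward path: (13.8 + 0.34s)·5.8/(s(s+3.9)). The closed-loop characteristic equation is s² + (3.9 + 5.8·0.34)s + 5.8·13.8 = 0.
That is s² + 5.872s + 80.04 = 0, so ω_n = 8.947 rad/s and ζ = 5.872/(2·8.947) = 0.3282.
%OS = 100·exp(−πζ/√(1−ζ²)) = 33.6%.

33.6%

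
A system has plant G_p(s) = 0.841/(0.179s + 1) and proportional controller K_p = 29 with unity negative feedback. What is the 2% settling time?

T_s ≈ 0.0282 s

Closed loop: T(s) = K_p·G_p/(1+K_p·G_p) = 24.39/(0.179s + 1 + 24.39), with pole at s = −(1 + 24.39)/0.179 = −141.8.
τ = 1/141.8 = 0.00705 s, so 2% settling time ≈ 4τ = 0.0282 s.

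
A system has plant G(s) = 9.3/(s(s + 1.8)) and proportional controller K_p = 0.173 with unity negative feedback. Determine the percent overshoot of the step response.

From 1 + K_pG(s) = 0: s² + 1.8s + 1.609 = 0 ⇒ ω_n = 1.268, ζ = 0.7095.
%OS = 100·exp(−πζ/√(1−ζ²)) = 100·exp(−π·0.7095/√0.4966) = 4.23%.

4.23%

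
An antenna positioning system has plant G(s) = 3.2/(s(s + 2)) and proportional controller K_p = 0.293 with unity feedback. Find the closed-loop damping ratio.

The closed-loop denominator is s(s+2) + 0.293·3.2 = s² + 2s + 0.9376.
Matching s² + 2ζω_n s + ω_n²: ω_n = √0.9376 = 0.9683 rad/s and 2ζω_n = 2, so ζ = 2/(2·0.9683) = 1.03.

ζ = 1.03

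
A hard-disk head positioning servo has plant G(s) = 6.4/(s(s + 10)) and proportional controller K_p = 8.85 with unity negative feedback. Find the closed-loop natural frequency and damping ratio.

ω_n = 7.53 rad/s, ζ = 0.664

1 + K_p·G(s) = 0 gives s² + 10s + 56.64 = 0.
So ω_n² = 56.64 ⇒ ω_n = 7.526 rad/s, and ζ = 10/(2ω_n) = 0.664.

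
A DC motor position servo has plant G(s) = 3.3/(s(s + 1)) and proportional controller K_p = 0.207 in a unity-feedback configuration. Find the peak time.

Closed-loop characteristic equation: s² + 1s + 0.6831 = 0, so ω_n = 0.8265 rad/s and ζ = 1/(2·0.8265) = 0.605.
Damped frequency ω_d = ω_n√(1−ζ²) = 0.6581 rad/s, so peak time T_p = π/ω_d = 4.77 s.

T_p = 4.77 s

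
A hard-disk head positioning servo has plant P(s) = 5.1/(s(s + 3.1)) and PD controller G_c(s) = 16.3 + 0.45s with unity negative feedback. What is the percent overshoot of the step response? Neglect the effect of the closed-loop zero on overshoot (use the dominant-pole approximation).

37.8%

Forward path: (16.3 + 0.45s)·5.1/(s(s+3.1)). The closed-loop characteristic equation is s² + (3.1 + 5.1·0.45)s + 5.1·16.3 = 0.
That is s² + 5.395s + 83.13 = 0, so ω_n = 9.118 rad/s and ζ = 5.395/(2·9.118) = 0.2959.
%OS = 100·exp(−πζ/√(1−ζ²)) = 37.8%.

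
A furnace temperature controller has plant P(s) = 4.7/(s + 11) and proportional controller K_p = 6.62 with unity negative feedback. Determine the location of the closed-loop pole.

s = -42.11

Closed-loop transfer function: T(s) = K_p·P(s)/(1 + K_p·P(s)) = 31.11/(s + 11 + 31.11) = 31.11/(s + 42.11).
The closed-loop pole is at s = −42.11.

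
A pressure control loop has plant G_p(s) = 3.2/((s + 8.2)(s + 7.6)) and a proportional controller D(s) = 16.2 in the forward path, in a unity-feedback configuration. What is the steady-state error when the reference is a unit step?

0.546

The loop is type 0. Static position error constant K_pos = D(0)·G_p(0) = 16.2·0.05135 = 0.8318.
Steady-state error to a unit step: e_ss = 1/(1+K_pos) = 1/1.832 = 0.546.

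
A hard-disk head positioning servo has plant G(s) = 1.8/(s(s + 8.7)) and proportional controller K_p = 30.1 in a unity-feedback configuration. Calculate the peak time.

Closed-loop characteristic equation: s² + 8.7s + 54.18 = 0, so ω_n = 7.361 rad/s and ζ = 8.7/(2·7.361) = 0.591.
Damped frequency ω_d = ω_n√(1−ζ²) = 5.938 rad/s, so peak time T_p = π/ω_d = 0.529 s.

T_p = 0.529 s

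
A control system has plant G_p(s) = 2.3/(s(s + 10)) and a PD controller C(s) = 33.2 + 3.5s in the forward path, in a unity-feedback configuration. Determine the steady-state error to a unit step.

The open loop C(s)G_p(s) has a pole at the origin (type 1), so the static position error constant is infinite and e_ss = 1/(1+∞) = 0.

0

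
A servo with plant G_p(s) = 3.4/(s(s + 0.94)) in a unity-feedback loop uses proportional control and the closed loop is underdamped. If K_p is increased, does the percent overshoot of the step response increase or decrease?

Characteristic equation s² + 0.94s + K_p·3.4 = 0: raising K_p raises ω_n while 2ζω_n = 0.94 is fixed, so ζ falls and overshoot grows.

increase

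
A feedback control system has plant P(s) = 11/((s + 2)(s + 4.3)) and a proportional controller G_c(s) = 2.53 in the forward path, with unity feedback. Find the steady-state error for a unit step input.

0.236

The loop is type 0. Static position error constant K_pos = G_c(0)·P(0) = 2.53·1.279 = 3.236.
Steady-state error to a unit step: e_ss = 1/(1+K_pos) = 1/4.236 = 0.236.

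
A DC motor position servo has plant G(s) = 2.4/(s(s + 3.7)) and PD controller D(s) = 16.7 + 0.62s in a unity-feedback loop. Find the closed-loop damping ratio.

ζ = 0.41

Forward path: (16.7 + 0.62s)·2.4/(s(s+3.7)). The closed-loop characteristic equation is s² + (3.7 + 2.4·0.62)s + 2.4·16.7 = 0.
That is s² + 5.188s + 40.08 = 0, so ω_n = 6.331 rad/s and ζ = 5.188/(2·6.331) = 0.4097.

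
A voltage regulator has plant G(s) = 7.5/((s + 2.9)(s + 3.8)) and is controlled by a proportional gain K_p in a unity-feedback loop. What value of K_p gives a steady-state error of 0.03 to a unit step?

For a type-0 loop with proportional control, e_ss = 1/(1 + K_p·G(0)).
G(0) = 0.6806. Require 1/(1 + K_p·0.6806) = 0.03, so 1 + 0.6806·K_p = 33.33.
K_p = (33.33 − 1)/0.6806 = 47.5.

K_p = 47.5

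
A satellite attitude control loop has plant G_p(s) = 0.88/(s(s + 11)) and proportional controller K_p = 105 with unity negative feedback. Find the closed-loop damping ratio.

ζ = 0.572

The closed-loop denominator is s(s+11) + 105·0.88 = s² + 11s + 92.4.
Matching s² + 2ζω_n s + ω_n²: ω_n = √92.4 = 9.612 rad/s and 2ζω_n = 11, so ζ = 11/(2·9.612) = 0.572.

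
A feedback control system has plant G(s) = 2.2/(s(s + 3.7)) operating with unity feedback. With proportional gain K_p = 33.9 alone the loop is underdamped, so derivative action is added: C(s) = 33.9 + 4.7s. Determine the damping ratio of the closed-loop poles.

ζ = 0.813

Forward path: (33.9 + 4.7s)·2.2/(s(s+3.7)). The closed-loop characteristic equation is s² + (3.7 + 2.2·4.7)s + 2.2·33.9 = 0.
That is s² + 14.04s + 74.58 = 0, so ω_n = 8.636 rad/s and ζ = 14.04/(2·8.636) = 0.8129.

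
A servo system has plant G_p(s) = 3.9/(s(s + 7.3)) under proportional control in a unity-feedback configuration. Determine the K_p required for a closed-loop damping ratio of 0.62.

Closed-loop characteristic equation: s² + 7.3s + K_p·3.9 = 0.
So ω_n = √(3.9K_p) and 2ζω_n = 7.3, giving ζ = 7.3/(2√(3.9K_p)).
Setting ζ = 0.62: √(3.9K_p) = 7.3/(2·0.62) = 5.887, so K_p = 34.66/3.9 = 8.89.

K_p = 8.89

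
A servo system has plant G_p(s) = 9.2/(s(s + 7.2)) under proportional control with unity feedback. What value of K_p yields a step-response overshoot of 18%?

From %OS = 100·exp(−πζ/√(1−ζ²)) = 18%, ζ = −ln(0.18)/√(π²+ln²(0.18)) = 0.4791.
Characteristic equation s² + 7.2s + 9.2K_p = 0 gives ζ = 7.2/(2√(9.2K_p)).
Setting ζ = 0.4791: √(9.2K_p) = 7.2/(2·0.4791) = 7.514, so K_p = 56.46/9.2 = 6.14.

K_p = 6.14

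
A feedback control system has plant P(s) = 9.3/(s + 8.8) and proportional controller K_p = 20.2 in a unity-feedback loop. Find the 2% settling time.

T_s ≈ 0.0203 s

Closed-loop transfer function: T(s) = K_p·P(s)/(1 + K_p·P(s)) = 187.9/(s + 8.8 + 187.9) = 187.9/(s + 196.7).
Time constant τ = 1/196.7 = 0.005085 s, so the 2% settling time is about 4τ = 0.0203 s.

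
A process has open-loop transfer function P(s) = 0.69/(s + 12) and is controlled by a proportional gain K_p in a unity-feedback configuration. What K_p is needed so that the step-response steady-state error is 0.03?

K_p = 562

The loop is type 0, so e_ss(step) = 1/(1 + K_pos) with K_pos = K_p·P(0).
P(0) = 0.0575. Require 1/(1 + K_p·0.0575) = 0.03, so 1 + 0.0575·K_p = 33.33.
K_p = (33.33 − 1)/0.0575 = 562.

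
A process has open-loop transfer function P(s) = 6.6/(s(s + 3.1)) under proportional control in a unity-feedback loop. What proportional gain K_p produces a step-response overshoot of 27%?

K_p = 2.46

From %OS = 100·exp(−πζ/√(1−ζ²)) = 27%, ζ = −ln(0.27)/√(π²+ln²(0.27)) = 0.3847.
Characteristic equation s² + 3.1s + 6.6K_p = 0 gives ζ = 3.1/(2√(6.6K_p)).
Setting ζ = 0.3847: √(6.6K_p) = 3.1/(2·0.3847) = 4.029, so K_p = 16.23/6.6 = 2.46.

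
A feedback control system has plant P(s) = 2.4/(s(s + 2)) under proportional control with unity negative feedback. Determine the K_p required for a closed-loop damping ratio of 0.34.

Closed-loop characteristic equation: s² + 2s + K_p·2.4 = 0.
So ω_n = √(2.4K_p) and 2ζω_n = 2, giving ζ = 2/(2√(2.4K_p)).
Setting ζ = 0.34: √(2.4K_p) = 2/(2·0.34) = 2.941, so K_p = 8.651/2.4 = 3.6.

K_p = 3.6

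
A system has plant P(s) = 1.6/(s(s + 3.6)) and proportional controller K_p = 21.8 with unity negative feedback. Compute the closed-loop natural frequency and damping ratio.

The closed-loop denominator is s(s+3.6) + 21.8·1.6 = s² + 3.6s + 34.88.
Matching s² + 2ζω_n s + ω_n²: ω_n = √34.88 = 5.906 rad/s and 2ζω_n = 3.6, so ζ = 3.6/(2·5.906) = 0.305.

ω_n = 5.91 rad/s, ζ = 0.305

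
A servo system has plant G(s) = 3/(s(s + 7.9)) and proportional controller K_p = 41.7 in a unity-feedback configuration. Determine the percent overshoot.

30.5%

Closed-loop characteristic equation: s² + 7.9s + 125.1 = 0, so ω_n = 11.18 rad/s and ζ = 7.9/(2·11.18) = 0.3532.
%OS = 100·exp(−πζ/√(1−ζ²)) = 100·exp(−π·0.3532/√0.8753) = 30.5%.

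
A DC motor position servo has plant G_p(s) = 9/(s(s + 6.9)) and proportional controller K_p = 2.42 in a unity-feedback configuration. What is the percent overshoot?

3.18%

From 1 + K_pG_p(s) = 0: s² + 6.9s + 21.78 = 0 ⇒ ω_n = 4.667, ζ = 0.7392.
%OS = 100·exp(−πζ/√(1−ζ²)) = 100·exp(−π·0.7392/√0.4535) = 3.18%.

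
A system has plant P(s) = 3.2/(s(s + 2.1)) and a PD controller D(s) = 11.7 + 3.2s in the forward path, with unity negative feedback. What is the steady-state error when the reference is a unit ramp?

The loop has one pole at the origin (type 1). Velocity error constant K_v = lim_{s→0} s·D(s)P(s) = 11.7·3.2/2.1 = 17.83.
Steady-state error to a unit ramp: e_ss = 1/K_v = 0.0561.

0.0561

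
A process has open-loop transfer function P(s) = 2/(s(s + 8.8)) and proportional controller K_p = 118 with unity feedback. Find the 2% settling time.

From 1 + K_pP(s) = 0: s² + 8.8s + 236 = 0 ⇒ ω_n = 15.36, ζ = 0.2864.
2% settling time T_s ≈ 4/(ζω_n) = 4/4.4 = 0.909 s.

T_s ≈ 0.909 s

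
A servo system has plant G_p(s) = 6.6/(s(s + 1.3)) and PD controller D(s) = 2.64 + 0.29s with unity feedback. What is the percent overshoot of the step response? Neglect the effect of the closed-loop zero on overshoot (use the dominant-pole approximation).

27%

Forward path: (2.64 + 0.29s)·6.6/(s(s+1.3)). The closed-loop characteristic equation is s² + (1.3 + 6.6·0.29)s + 6.6·2.64 = 0.
That is s² + 3.214s + 17.42 = 0, so ω_n = 4.174 rad/s and ζ = 3.214/(2·4.174) = 0.385.
%OS = 100·exp(−πζ/√(1−ζ²)) = 27%.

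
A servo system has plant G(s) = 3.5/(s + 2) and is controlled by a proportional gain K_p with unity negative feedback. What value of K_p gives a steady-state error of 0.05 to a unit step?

K_p = 10.9

Steady-state error for a unit step on this type-0 loop is 1/(1 + K_p·G(0)).
G(0) = 1.75. Require 1/(1 + K_p·1.75) = 0.05, so 1 + 1.75·K_p = 20.
K_p = (20 − 1)/1.75 = 10.9.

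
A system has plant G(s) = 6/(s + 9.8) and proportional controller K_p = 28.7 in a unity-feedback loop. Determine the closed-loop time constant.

Closed-loop transfer function: T(s) = K_p·G(s)/(1 + K_p·G(s)) = 172.2/(s + 9.8 + 172.2) = 172.2/(s + 182).
Time constant τ = 1/182 = 0.00549 s.

τ = 0.00549 s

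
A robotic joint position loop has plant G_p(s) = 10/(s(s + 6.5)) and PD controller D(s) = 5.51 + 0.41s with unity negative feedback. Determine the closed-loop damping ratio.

Forward path: (5.51 + 0.41s)·10/(s(s+6.5)). The closed-loop characteristic equation is s² + (6.5 + 10·0.41)s + 10·5.51 = 0.
That is s² + 10.6s + 55.1 = 0, so ω_n = 7.423 rad/s and ζ = 10.6/(2·7.423) = 0.714.

ζ = 0.714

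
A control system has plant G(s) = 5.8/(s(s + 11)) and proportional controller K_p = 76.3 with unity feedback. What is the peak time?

Closed-loop characteristic equation: s² + 11s + 442.5 = 0, so ω_n = 21.04 rad/s and ζ = 11/(2·21.04) = 0.2614.
Damped frequency ω_d = ω_n√(1−ζ²) = 20.3 rad/s, so peak time T_p = π/ω_d = 0.155 s.

T_p = 0.155 s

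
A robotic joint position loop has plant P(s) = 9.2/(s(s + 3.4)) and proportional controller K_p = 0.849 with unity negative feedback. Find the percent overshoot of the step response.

9%

The closed-loop denominator s² + 3.4s + 7.811 gives ω_n = √7.811 = 2.795 and ζ = 3.4/(2ω_n) = 0.6083.
%OS = 100·exp(−πζ/√(1−ζ²)) = 100·exp(−π·0.6083/√0.63) = 9%.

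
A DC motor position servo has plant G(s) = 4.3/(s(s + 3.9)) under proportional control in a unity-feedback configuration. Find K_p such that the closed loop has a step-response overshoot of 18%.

From %OS = 100·exp(−πζ/√(1−ζ²)) = 18%, ζ = −ln(0.18)/√(π²+ln²(0.18)) = 0.4791.
Characteristic equation s² + 3.9s + 4.3K_p = 0 gives ζ = 3.9/(2√(4.3K_p)).
Setting ζ = 0.4791: √(4.3K_p) = 3.9/(2·0.4791) = 4.07, so K_p = 16.57/4.3 = 3.85.

K_p = 3.85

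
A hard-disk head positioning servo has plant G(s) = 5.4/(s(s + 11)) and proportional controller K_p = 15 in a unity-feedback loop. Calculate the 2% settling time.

T_s ≈ 0.727 s

Closed-loop characteristic equation: s² + 11s + 81 = 0, so ω_n = 9 rad/s and ζ = 11/(2·9) = 0.6111.
2% settling time T_s ≈ 4/(ζω_n) = 4/5.5 = 0.727 s.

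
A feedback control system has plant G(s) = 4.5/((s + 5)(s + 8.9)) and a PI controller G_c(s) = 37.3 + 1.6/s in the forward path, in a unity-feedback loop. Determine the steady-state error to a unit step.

0

The open loop G_c(s)G(s) has a pole at the origin (type 1), so the static position error constant is infinite and e_ss = 1/(1+∞) = 0.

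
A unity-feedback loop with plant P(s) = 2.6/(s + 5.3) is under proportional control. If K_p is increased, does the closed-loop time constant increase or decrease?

The closed-loop bandwidth 5.3+K_p·2.6 grows with K_p, so τ shrinks.

decrease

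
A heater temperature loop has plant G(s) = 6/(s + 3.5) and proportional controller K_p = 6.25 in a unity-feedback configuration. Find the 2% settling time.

Closed-loop transfer function: T(s) = K_p·G(s)/(1 + K_p·G(s)) = 37.5/(s + 3.5 + 37.5) = 37.5/(s + 41).
Time constant τ = 1/41 = 0.02439 s, so the 2% settling time is about 4τ = 0.0976 s.

T_s ≈ 0.0976 s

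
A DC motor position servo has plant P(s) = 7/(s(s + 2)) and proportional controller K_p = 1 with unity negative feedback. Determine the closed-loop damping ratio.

ζ = 0.378

1 + K_p·P(s) = 0 gives s² + 2s + 7 = 0.
So ω_n² = 7 ⇒ ω_n = 2.646 rad/s, and ζ = 2/(2ω_n) = 0.378.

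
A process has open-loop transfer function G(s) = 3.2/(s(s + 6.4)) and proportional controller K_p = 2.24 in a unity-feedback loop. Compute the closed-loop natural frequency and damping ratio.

With unity feedback the closed-loop characteristic equation is s² + 6.4s + 2.24·3.2 = s² + 6.4s + 7.168 = 0.
Matching s² + 2ζω_n s + ω_n²: ω_n = √7.168 = 2.677 rad/s and 2ζω_n = 6.4, so ζ = 6.4/(2·2.677) = 1.2.

ω_n = 2.68 rad/s, ζ = 1.2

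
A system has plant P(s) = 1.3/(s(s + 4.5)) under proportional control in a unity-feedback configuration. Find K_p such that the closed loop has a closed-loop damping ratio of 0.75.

K_p = 6.92

Closed-loop characteristic equation: s² + 4.5s + K_p·1.3 = 0.
So ω_n = √(1.3K_p) and 2ζω_n = 4.5, giving ζ = 4.5/(2√(1.3K_p)).
Setting ζ = 0.75: √(1.3K_p) = 4.5/(2·0.75) = 3, so K_p = 9/1.3 = 6.92.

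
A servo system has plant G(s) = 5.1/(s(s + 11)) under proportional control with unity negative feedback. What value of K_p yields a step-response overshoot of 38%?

K_p = 68.5

From %OS = 100·exp(−πζ/√(1−ζ²)) = 38%, ζ = −ln(0.38)/√(π²+ln²(0.38)) = 0.2943.
Characteristic equation s² + 11s + 5.1K_p = 0 gives ζ = 11/(2√(5.1K_p)).
Setting ζ = 0.2943: √(5.1K_p) = 11/(2·0.2943) = 18.69, so K_p = 349.1/5.1 = 68.5.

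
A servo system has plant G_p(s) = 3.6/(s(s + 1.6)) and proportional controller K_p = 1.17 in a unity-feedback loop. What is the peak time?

From 1 + K_pG_p(s) = 0: s² + 1.6s + 4.212 = 0 ⇒ ω_n = 2.052, ζ = 0.3898.
Damped frequency ω_d = ω_n√(1−ζ²) = 1.89 rad/s, so peak time T_p = π/ω_d = 1.66 s.

T_p = 1.66 s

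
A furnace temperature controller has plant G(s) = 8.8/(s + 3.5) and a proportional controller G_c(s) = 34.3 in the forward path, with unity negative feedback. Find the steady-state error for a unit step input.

0.0115

The loop is type 0. Static position error constant K_pos = G_c(0)·G(0) = 34.3·2.514 = 86.24.
Steady-state error to a unit step: e_ss = 1/(1+K_pos) = 1/87.24 = 0.0115.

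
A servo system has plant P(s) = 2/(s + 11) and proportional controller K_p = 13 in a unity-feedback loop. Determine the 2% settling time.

Closed-loop transfer function: T(s) = K_p·P(s)/(1 + K_p·P(s)) = 26/(s + 11 + 26) = 26/(s + 37).
Time constant τ = 1/37 = 0.02703 s, so the 2% settling time is about 4τ = 0.108 s.

T_s ≈ 0.108 s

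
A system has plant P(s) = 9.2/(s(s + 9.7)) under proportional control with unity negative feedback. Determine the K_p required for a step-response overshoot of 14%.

From %OS = 100·exp(−πζ/√(1−ζ²)) = 14%, ζ = −ln(0.14)/√(π²+ln²(0.14)) = 0.5305.
Characteristic equation s² + 9.7s + 9.2K_p = 0 gives ζ = 9.7/(2√(9.2K_p)).
Setting ζ = 0.5305: √(9.2K_p) = 9.7/(2·0.5305) = 9.142, so K_p = 83.58/9.2 = 9.08.

K_p = 9.08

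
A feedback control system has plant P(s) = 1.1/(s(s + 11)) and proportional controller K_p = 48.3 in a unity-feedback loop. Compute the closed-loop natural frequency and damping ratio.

With unity feedback the closed-loop characteristic equation is s² + 11s + 48.3·1.1 = s² + 11s + 53.13 = 0.
So ω_n² = 53.13 ⇒ ω_n = 7.289 rad/s, and ζ = 11/(2ω_n) = 0.755.

ω_n = 7.29 rad/s, ζ = 0.755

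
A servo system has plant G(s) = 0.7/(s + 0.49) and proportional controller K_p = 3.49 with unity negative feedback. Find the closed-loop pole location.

s = -2.933

Closed-loop transfer function: T(s) = K_p·G(s)/(1 + K_p·G(s)) = 2.443/(s + 0.49 + 2.443) = 2.443/(s + 2.933).
The closed-loop pole is at s = −2.933.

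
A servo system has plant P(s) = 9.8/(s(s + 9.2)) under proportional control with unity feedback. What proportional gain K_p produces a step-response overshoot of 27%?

K_p = 14.6

From %OS = 100·exp(−πζ/√(1−ζ²)) = 27%, ζ = −ln(0.27)/√(π²+ln²(0.27)) = 0.3847.
Characteristic equation s² + 9.2s + 9.8K_p = 0 gives ζ = 9.2/(2√(9.8K_p)).
Setting ζ = 0.3847: √(9.8K_p) = 9.2/(2·0.3847) = 11.96, so K_p = 143/9.8 = 14.6.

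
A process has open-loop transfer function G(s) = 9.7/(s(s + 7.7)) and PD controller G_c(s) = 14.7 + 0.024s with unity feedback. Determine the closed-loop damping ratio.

Forward path: (14.7 + 0.024s)·9.7/(s(s+7.7)). The closed-loop characteristic equation is s² + (7.7 + 9.7·0.024)s + 9.7·14.7 = 0.
That is s² + 7.933s + 142.6 = 0, so ω_n = 11.94 rad/s and ζ = 7.933/(2·11.94) = 0.3322.

ζ = 0.332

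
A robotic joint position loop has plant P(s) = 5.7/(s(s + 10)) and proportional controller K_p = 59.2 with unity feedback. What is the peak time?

T_p = 0.178 s

The closed-loop denominator s² + 10s + 337.4 gives ω_n = √337.4 = 18.37 and ζ = 10/(2ω_n) = 0.2722.
Damped frequency ω_d = ω_n√(1−ζ²) = 17.68 rad/s, so peak time T_p = π/ω_d = 0.178 s.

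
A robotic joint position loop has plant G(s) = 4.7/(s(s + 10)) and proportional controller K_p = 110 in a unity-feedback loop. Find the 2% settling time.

The closed-loop denominator s² + 10s + 517 gives ω_n = √517 = 22.74 and ζ = 10/(2ω_n) = 0.2199.
2% settling time T_s ≈ 4/(ζω_n) = 4/5 = 0.8 s.

T_s ≈ 0.8 s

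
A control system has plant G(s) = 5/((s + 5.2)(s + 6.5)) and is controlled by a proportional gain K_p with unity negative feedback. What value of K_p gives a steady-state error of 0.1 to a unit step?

K_p = 60.8

The loop is type 0, so e_ss(step) = 1/(1 + K_pos) with K_pos = K_p·G(0).
G(0) = 0.1479. Require 1/(1 + K_p·0.1479) = 0.1, so 1 + 0.1479·K_p = 10.
K_p = (10 − 1)/0.1479 = 60.8.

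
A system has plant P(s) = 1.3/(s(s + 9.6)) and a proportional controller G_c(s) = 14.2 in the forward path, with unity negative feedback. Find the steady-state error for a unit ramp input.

0.52

The loop has one pole at the origin (type 1). Velocity error constant K_v = lim_{s→0} s·G_c(s)P(s) = 14.2·1.3/9.6 = 1.923.
Steady-state error to a unit ramp: e_ss = 1/K_v = 0.52.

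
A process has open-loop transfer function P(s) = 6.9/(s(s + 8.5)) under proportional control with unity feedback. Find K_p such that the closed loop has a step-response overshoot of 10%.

From %OS = 100·exp(−πζ/√(1−ζ²)) = 10%, ζ = −ln(0.1)/√(π²+ln²(0.1)) = 0.5912.
Characteristic equation s² + 8.5s + 6.9K_p = 0 gives ζ = 8.5/(2√(6.9K_p)).
Setting ζ = 0.5912: √(6.9K_p) = 8.5/(2·0.5912) = 7.189, so K_p = 51.69/6.9 = 7.49.

K_p = 7.49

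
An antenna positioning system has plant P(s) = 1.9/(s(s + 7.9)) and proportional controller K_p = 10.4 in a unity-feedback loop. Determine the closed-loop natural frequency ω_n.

ω_n = 4.45 rad/s

The closed-loop denominator is s(s+7.9) + 10.4·1.9 = s² + 7.9s + 19.76.
So ω_n² = 19.76 ⇒ ω_n = 4.445 rad/s, and ζ = 7.9/(2ω_n) = 0.889.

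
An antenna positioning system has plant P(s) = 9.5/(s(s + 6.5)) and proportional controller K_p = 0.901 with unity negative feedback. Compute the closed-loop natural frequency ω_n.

1 + K_p·P(s) = 0 gives s² + 6.5s + 8.559 = 0.
Matching s² + 2ζω_n s + ω_n²: ω_n = √8.559 = 2.926 rad/s and 2ζω_n = 6.5, so ζ = 6.5/(2·2.926) = 1.11.

ω_n = 2.93 rad/s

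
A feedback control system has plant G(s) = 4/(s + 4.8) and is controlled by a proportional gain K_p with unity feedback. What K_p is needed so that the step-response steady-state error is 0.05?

K_p = 22.8

For a type-0 loop with proportional control, e_ss = 1/(1 + K_p·G(0)).
G(0) = 0.8333. Require 1/(1 + K_p·0.8333) = 0.05, so 1 + 0.8333·K_p = 20.
K_p = (20 − 1)/0.8333 = 22.8.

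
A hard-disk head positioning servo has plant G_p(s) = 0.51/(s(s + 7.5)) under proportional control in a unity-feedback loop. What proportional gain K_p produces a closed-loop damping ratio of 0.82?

Closed-loop characteristic equation: s² + 7.5s + K_p·0.51 = 0.
So ω_n = √(0.51K_p) and 2ζω_n = 7.5, giving ζ = 7.5/(2√(0.51K_p)).
Setting ζ = 0.82: √(0.51K_p) = 7.5/(2·0.82) = 4.573, so K_p = 20.91/0.51 = 41.

K_p = 41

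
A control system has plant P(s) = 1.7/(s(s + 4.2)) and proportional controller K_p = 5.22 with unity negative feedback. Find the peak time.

T_p = 1.49 s

From 1 + K_pP(s) = 0: s² + 4.2s + 8.874 = 0 ⇒ ω_n = 2.979, ζ = 0.705.
Damped frequency ω_d = ω_n√(1−ζ²) = 2.113 rad/s, so peak time T_p = π/ω_d = 1.49 s.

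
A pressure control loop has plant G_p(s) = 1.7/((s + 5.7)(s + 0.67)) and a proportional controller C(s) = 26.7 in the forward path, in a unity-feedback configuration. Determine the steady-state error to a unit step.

The loop is type 0. Static position error constant K_pos = C(0)·G_p(0) = 26.7·0.4451 = 11.89.
Steady-state error to a unit step: e_ss = 1/(1+K_pos) = 1/12.89 = 0.0776.

0.0776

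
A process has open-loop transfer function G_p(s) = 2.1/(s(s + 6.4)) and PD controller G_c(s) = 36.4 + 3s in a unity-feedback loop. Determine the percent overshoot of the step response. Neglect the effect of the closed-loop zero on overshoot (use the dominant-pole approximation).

Forward path: (36.4 + 3s)·2.1/(s(s+6.4)). The closed-loop characteristic equation is s² + (6.4 + 2.1·3)s + 2.1·36.4 = 0.
That is s² + 12.7s + 76.44 = 0, so ω_n = 8.743 rad/s and ζ = 12.7/(2·8.743) = 0.7263.
%OS = 100·exp(−πζ/√(1−ζ²)) = 3.62%.

3.62%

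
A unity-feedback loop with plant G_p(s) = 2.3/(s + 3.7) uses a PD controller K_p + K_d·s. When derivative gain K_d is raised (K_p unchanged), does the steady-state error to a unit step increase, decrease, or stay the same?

K_d affects only the transient (the s-coefficient); the DC loop gain, and hence e_ss, depends only on K_p.

unchanged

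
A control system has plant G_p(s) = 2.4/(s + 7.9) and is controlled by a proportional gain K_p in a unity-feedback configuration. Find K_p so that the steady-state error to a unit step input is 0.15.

Steady-state error for a unit step on this type-0 loop is 1/(1 + K_p·G_p(0)).
G_p(0) = 0.3038. Require 1/(1 + K_p·0.3038) = 0.15, so 1 + 0.3038·K_p = 6.667.
K_p = (6.667 − 1)/0.3038 = 18.7.

K_p = 18.7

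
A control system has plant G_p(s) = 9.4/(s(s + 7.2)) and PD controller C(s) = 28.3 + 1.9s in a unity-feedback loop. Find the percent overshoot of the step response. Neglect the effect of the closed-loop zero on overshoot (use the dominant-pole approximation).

2.31%

Forward path: (28.3 + 1.9s)·9.4/(s(s+7.2)). The closed-loop characteristic equation is s² + (7.2 + 9.4·1.9)s + 9.4·28.3 = 0.
That is s² + 25.06s + 266 = 0, so ω_n = 16.31 rad/s and ζ = 25.06/(2·16.31) = 0.7682.
%OS = 100·exp(−πζ/√(1−ζ²)) = 2.31%.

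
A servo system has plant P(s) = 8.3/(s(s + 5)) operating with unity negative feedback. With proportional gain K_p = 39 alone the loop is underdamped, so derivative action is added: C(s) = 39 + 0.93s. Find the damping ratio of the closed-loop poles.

Forward path: (39 + 0.93s)·8.3/(s(s+5)). The closed-loop characteristic equation is s² + (5 + 8.3·0.93)s + 8.3·39 = 0.
That is s² + 12.72s + 323.7 = 0, so ω_n = 17.99 rad/s and ζ = 12.72/(2·17.99) = 0.3535.

ζ = 0.353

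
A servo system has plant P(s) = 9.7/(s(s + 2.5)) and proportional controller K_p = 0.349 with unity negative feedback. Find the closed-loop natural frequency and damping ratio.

ω_n = 1.84 rad/s, ζ = 0.679

The closed-loop denominator is s(s+2.5) + 0.349·9.7 = s² + 2.5s + 3.385.
So ω_n² = 3.385 ⇒ ω_n = 1.84 rad/s, and ζ = 2.5/(2ω_n) = 0.679.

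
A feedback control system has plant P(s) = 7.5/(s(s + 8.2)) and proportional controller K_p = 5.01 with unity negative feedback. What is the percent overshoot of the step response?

5.92%

Closed-loop characteristic equation: s² + 8.2s + 37.57 = 0, so ω_n = 6.13 rad/s and ζ = 8.2/(2·6.13) = 0.6689.
%OS = 100·exp(−πζ/√(1−ζ²)) = 100·exp(−π·0.6689/√0.5526) = 5.92%.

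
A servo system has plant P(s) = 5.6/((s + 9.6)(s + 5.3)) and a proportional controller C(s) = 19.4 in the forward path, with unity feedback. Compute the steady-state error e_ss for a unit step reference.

0.319

The loop is type 0. Static position error constant K_pos = C(0)·P(0) = 19.4·0.1101 = 2.135.
Steady-state error to a unit step: e_ss = 1/(1+K_pos) = 1/3.135 = 0.319.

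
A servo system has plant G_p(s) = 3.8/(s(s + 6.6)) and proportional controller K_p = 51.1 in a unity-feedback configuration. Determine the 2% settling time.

Closed-loop characteristic equation: s² + 6.6s + 194.2 = 0, so ω_n = 13.93 rad/s and ζ = 6.6/(2·13.93) = 0.2368.
2% settling time T_s ≈ 4/(ζω_n) = 4/3.3 = 1.21 s.

T_s ≈ 1.21 s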